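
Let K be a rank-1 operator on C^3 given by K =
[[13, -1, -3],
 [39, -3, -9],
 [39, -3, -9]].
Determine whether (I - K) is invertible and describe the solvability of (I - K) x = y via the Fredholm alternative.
(I - K) is singular (det(I - K) = 0, i.e. 1 ∈ sigma(K)). (I - K) x = y is solvable iff y ⊥ ker((I - K)^*) = span{(13, -1, -3)}, i.e. iff 13y_1 - y_2 - 3y_3 = 0. When solvable, the solutions are x = y + c·(1, 3, 3), c arbitrary (ker(I - K) = span{(1, 3, 3)}, dimension 1).

K has rank 1, so it is an outer product K = u v^T: every row of K is a multiple of one row vector. Reading off the entries, u = (1, 3, 3) and v = (13, -1, -3) (row i of K equals u_i·v^T). A rank-one matrix u v^T satisfies K u = u (v·u) and kills the (2)-dimensional subspace v^⊥, so its characteristic polynomial is lambda^2 (lambda - v·u) with v·u = tr K = 1. Hence the eigenvalues of I - K are 1 (multiplicity 2) and 1 - (1) = 0, so det(I - K) = 0. (Direct check: I - K =
[[-12, 1, 3],
 [-39, 4, 9],
 [-39, 3, 10]]
has determinant 0.) So 1 is an eigenvalue of K and (I - K) is not invertible. The finite-dimensional Fredholm alternative says: either (I - K) is invertible, or ker(I - K) ≠ {0} and then range(I - K) = ker((I - K)^*)^⊥, with dim ker(I - K) = dim ker((I - K)^*). We are in the second case, so we need both kernels. Kernel of I - K: (I - K) u = u - u (v·u) = u - u = 0, so ker(I - K) = span{u} = span{(1, 3, 3)} (it is exactly 1-dimensional because rank(I - K) = 2). Kernel of the adjoint: K is real, so (I - K)^* = I - K^T = I - v u^T, and (I - v u^T) v = v - v (u·v) = 0; hence ker((I - K)^*) = span{v} = span{(13, -1, -3)}. Therefore (I - K) x = y is solvable iff <y, v> = 0, i.e. iff 13y_1 - y_2 - 3y_3 = 0. When this holds, K y = u (v·y) = 0, so (I - K) y = y and x = y is a particular solution; the full solution set is the line x = y + c·u = y + c·(1, 3, 3), c ∈ C.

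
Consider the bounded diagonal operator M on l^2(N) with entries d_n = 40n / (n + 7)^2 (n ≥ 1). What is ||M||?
||M|| = 10/7 (attained at n = 7)

For M diagonal, ||M|| = sup_n |d_n|. Treat f(x) = 40x / (x + 7)^2 for real x > 0. By the quotient rule, f'(x) = 40(7 - x)/(x + 7)^3, which is positive for x < 7 and negative for x > 7. So f has a unique maximum at x = 7, and since 7 is a positive integer, the supremum over n ≥ 1 is attained at n = 7: d_7 = 40·7/(7 + 7)^2 = 40·7/196 = 10/7. Hence ||M|| = 10/7.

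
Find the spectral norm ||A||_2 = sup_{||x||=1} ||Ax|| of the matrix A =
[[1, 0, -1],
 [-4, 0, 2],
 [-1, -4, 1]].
||A||_2 ≈ 5.149 (= sqrt(largest eigenvalue of A^T A))

||A||_2 = sigma_max(A) = sqrt(lambda_max(A^T A)). Form the symmetric matrix M = A^T A =
[[18, 4, -10],
 [4, 16, -4],
 [-10, -4, 6]].
Its characteristic polynomial (trace, sum of principal 2x2 minors, determinant of M give the coefficients) is
  p(λ) = det(λ I - M) = λ^3 - 40λ^2 + 360λ - 64.
No integer candidate from the rational root theorem (±divisors of 64) is a root, so the roots are irrational. The cubic discriminant is Δ = 20830208 > 0, so there are three distinct real roots. p(0) = -64 and p(1) = 257 have opposite signs, so a root lies in (0, 1); Newton's method refines it to λ ≈ 0.1814. p(13) = 53 and p(14) = -120 have opposite signs, so a root lies in (13, 14); Newton's method refines it to λ ≈ 13.306. p(26) = -168 and p(27) = 179 have opposite signs, so a root lies in (26, 27); Newton's method refines it to λ ≈ 26.5126. Check (Vieta): the three roots sum to 40, matching tr M = 40.
So the eigenvalues of A^T A are ≈ 0.1814, 13.306, 26.5126 (all ≥ 0, as they must be for A^T A). The largest is λ_max ≈ 26.5126, hence ||A||_2 = sqrt(λ_max) ≈ 5.149.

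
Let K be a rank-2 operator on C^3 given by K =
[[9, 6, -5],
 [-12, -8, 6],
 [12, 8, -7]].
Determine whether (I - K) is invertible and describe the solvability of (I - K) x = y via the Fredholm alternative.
(I - K) is invertible (det(I - K) = 12 ≠ 0), so for every y in C^3 the equation (I - K) x = y has a unique solution.

K has rank 2 and factors as K = U V^T = u1 v1^T + u2 v2^T with u1 = (1, -2, 1), v1 = (3, 2, -1), u2 = (-2, 2, -3), v2 = (-3, -2, 2) (multiplying out reproduces the displayed K). The nonzero eigenvalues of U V^T coincide with those of the 2 x 2 matrix G = V^T U = [[v1·u1, v1·u2], [v2·u1, v2·u2]] = [[-2, 1], [3, -4]], and by the Sylvester determinant identity det(I_3 - U V^T) = det(I_2 - V^T U) = det([[3, -1], [-3, 5]]) = (3)(5) - (-1)(-3) = 12. (Direct check: I - K =
[[-8, -6, 5],
 [12, 9, -6],
 [-12, -8, 8]]
has determinant 12.) The finite-dimensional Fredholm alternative says: either (I - K) is invertible, or ker(I - K) ≠ {0} and then range(I - K) = ker((I - K)^*)^⊥, with dim ker(I - K) = dim ker((I - K)^*). Since det(I - K) ≠ 0, 1 is not an eigenvalue of K and ker(I - K) = {0}, so we are in the first case: for every y there is a unique x = (I - K)^(-1) y. (Explicitly, by the Woodbury identity, (I - U V^T)^(-1) = I + U (I_2 - G)^(-1) V^T.)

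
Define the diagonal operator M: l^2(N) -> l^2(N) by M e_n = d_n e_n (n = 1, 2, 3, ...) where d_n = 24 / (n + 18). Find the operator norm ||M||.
||M|| = 24/19 (attained at n = 1)

For M diagonal, ||M|| = sup_n |d_n| = sup_n 24/(n + 18). This is positive and strictly decreasing in n, so the supremum is attained at n = 1: d_1 = 24/(1 + 18) = 24/19. Hence ||M|| = 24/19.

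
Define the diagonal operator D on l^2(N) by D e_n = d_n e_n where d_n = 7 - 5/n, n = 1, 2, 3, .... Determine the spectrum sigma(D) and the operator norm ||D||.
sigma(D) = {7 - 5/n : n ≥ 1} ∪ {7}; ||D|| = 7

A bounded diagonal operator on l^2 with diagonal entries d_n has spectrum equal to the closure of {d_n : n ≥ 1}: every d_n is an eigenvalue (with eigenvector e_n), so {d_n} ⊂ sigma(D); the spectrum is closed, so its closure is too; and for lambda not in the closure, (D - lambda I) has bounded inverse (the diagonal entries 1/(d_n - lambda) are bounded). For our sequence d_n = 7 - 5/n, n = 1, 2, 3, ...:
  - {d_n} = {7 - 5/n : n ≥ 1}; the only limit point is 7
  - closure = {7 - 5/n : n ≥ 1} ∪ {7}
For the norm: a diagonal operator has ||D|| = sup_n |d_n|. Here d_n = 7 - 5/n increases monotonically from d_1 = 2 toward 7, with all terms in [2, 7); so sup_n |d_n| = 7 (the supremum is the limit, not attained). So ||D|| = 7.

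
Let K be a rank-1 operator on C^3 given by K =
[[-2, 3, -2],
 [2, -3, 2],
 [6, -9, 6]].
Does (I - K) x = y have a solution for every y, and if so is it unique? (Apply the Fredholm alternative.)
(I - K) is singular (det(I - K) = 0, i.e. 1 ∈ sigma(K)). (I - K) x = y is solvable iff y ⊥ ker((I - K)^*) = span{(-2, 3, -2)}, i.e. iff -2y_1 + 3y_2 - 2y_3 = 0. When solvable, the solutions are x = y + c·(1, -1, -3), c arbitrary (ker(I - K) = span{(1, -1, -3)}, dimension 1).

K has rank 1, so it is an outer product K = u v^T: every row of K is a multiple of one row vector. Reading off the entries, u = (1, -1, -3) and v = (-2, 3, -2) (row i of K equals u_i·v^T). A rank-one matrix u v^T satisfies K u = u (v·u) and kills the (2)-dimensional subspace v^⊥, so its characteristic polynomial is lambda^2 (lambda - v·u) with v·u = tr K = 1. Hence the eigenvalues of I - K are 1 (multiplicity 2) and 1 - (1) = 0, so det(I - K) = 0. (Direct check: I - K =
[[3, -3, 2],
 [-2, 4, -2],
 [-6, 9, -5]]
has determinant 0.) So 1 is an eigenvalue of K and (I - K) is not invertible. The finite-dimensional Fredholm alternative says: either (I - K) is invertible, or ker(I - K) ≠ {0} and then range(I - K) = ker((I - K)^*)^⊥, with dim ker(I - K) = dim ker((I - K)^*). We are in the second case, so we need both kernels. Kernel of I - K: (I - K) u = u - u (v·u) = u - u = 0, so ker(I - K) = span{u} = span{(1, -1, -3)} (it is exactly 1-dimensional because rank(I - K) = 2). Kernel of the adjoint: K is real, so (I - K)^* = I - K^T = I - v u^T, and (I - v u^T) v = v - v (u·v) = 0; hence ker((I - K)^*) = span{v} = span{(-2, 3, -2)}. Therefore (I - K) x = y is solvable iff <y, v> = 0, i.e. iff -2y_1 + 3y_2 - 2y_3 = 0. When this holds, K y = u (v·y) = 0, so (I - K) y = y and x = y is a particular solution; the full solution set is the line x = y + c·u = y + c·(1, -1, -3), c ∈ C.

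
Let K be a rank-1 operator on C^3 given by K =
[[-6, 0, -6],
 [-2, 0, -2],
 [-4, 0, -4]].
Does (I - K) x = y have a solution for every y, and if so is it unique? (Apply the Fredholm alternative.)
(I - K) is invertible (det(I - K) = 11 ≠ 0), so for every y in C^3 the equation (I - K) x = y has a unique solution.

K has rank 1, so it is an outer product K = u v^T: every row of K is a multiple of one row vector. Reading off the entries, u = (-3, -1, -2) and v = (2, 0, 2) (row i of K equals u_i·v^T). A rank-one matrix u v^T satisfies K u = u (v·u) and kills the (2)-dimensional subspace v^⊥, so its characteristic polynomial is lambda^2 (lambda - v·u) with v·u = tr K = -10. Hence the eigenvalues of I - K are 1 (multiplicity 2) and 1 - (-10) = 11, so det(I - K) = 11. (Direct check: I - K =
[[7, 0, 6],
 [2, 1, 2],
 [4, 0, 5]]
has determinant 11.) The finite-dimensional Fredholm alternative says: either (I - K) is invertible, or ker(I - K) ≠ {0} and then range(I - K) = ker((I - K)^*)^⊥, with dim ker(I - K) = dim ker((I - K)^*). Since det(I - K) ≠ 0, 1 is not an eigenvalue of K and ker(I - K) = {0}, so we are in the first case: for every y there is a unique x = (I - K)^(-1) y. Explicitly, by the Sherman–Morrison formula, (I - u v^T)^(-1) = I + u v^T/(1 - v·u), i.e. (I - K)^(-1) = I + K/(11).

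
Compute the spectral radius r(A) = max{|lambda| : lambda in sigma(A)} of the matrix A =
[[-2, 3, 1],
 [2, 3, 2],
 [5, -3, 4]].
r(A) = sqrt(17) ≈ 4.1231

The eigenvalues of A are the roots of its characteristic polynomial. With M = A (coefficients from the trace, the sum of principal 2x2 minors, and det A):
  p(λ) = det(λ I - M) = λ^3 - 5λ^2 - 7λ + 51.
By the rational root theorem any rational root is an integer divisor of 51. Testing λ = -3: p(-3) = -27 - 45 + 21 + 51 = 0, so λ = -3 is a root. Dividing out (λ + 3) leaves p(λ) = (λ + 3)(λ^2 - 8λ + 17). For λ^2 - 8λ + 17 the discriminant is -4. It is negative, so the roots are the complex-conjugate pair λ = 4 ± (sqrt(4)/2) i ≈ 4 ± 1i. For a conjugate pair the product of the roots equals the constant term, so |λ|^2 = 17 and |λ| = sqrt(17) ≈ 4.1231.
Thus the eigenvalues (to 4 decimals) are 4 ± 1i (modulus 4.1231); -3 (modulus 3). The spectral radius is the largest modulus: r(A) = sqrt(17) ≈ 4.1231. (Cross-check: r(A) ≤ ||A||_2 ≈ 7.5111; equality holds whenever A is normal, though it can also hold for some non-normal A.)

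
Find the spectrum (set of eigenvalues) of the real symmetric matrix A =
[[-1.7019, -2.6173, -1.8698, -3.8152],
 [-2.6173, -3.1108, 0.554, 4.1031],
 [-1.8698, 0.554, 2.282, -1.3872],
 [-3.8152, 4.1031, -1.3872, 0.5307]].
sigma(A) ≈ {-6, -5, 3, 6}

A is real symmetric, so its spectrum consists of real eigenvalues. Expanding the characteristic polynomial of the displayed matrix gives
  det(λ I - A) = p(λ) = λ^4 + (2)λ^3 + (-51)λ^2 + (-72.0011)λ + (539.998).
Solving p(λ) = 0 yields eigenvalues ≈ -6, -5, 3, 6. (A is shown rounded to 4 decimals, so these recover the underlying integer eigenvalues to within that precision.)
Verification: the trace of A = -2 equals the sum of eigenvalues -2, and det(A) ≈ 539.9980 matches the eigenvalue product 540.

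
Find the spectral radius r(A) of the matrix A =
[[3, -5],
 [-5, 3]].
r(A) = 8

The eigenvalues of A are the roots of its characteristic polynomial. With M = A (coefficients from the trace and determinant):
  p(λ) = det(λ I - M) = λ^2 - 6λ - 16.
For λ^2 - 6λ - 16 the discriminant is 100. It is a perfect square (10^2), so the roots are rational: λ = (6 ± 10)/2 = 8, -2.
Thus the eigenvalues (to 4 decimals) are 8 (modulus 8); -2 (modulus 2). The spectral radius is the largest modulus: r(A) = 8. (Cross-check: r(A) ≤ ||A||_2 ≈ 8; equality holds whenever A is normal, though it can also hold for some non-normal A.)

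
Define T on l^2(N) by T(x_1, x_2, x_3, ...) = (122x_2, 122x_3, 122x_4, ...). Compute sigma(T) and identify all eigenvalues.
sigma(T) = closed disk {z in C : |z| ≤ 122}; sigma_p(T) = open disk {z in C : |z| < 122}

Note T = 122·V where V is the unit left shift (V x)_k = x_{k+1}; so sigma(T) = 122·sigma(V) and ||T|| = 122||V||. ||T x||^2 = 14884sum_{k≥2} |x_k|^2 ≤ 14884||x||^2, with equality on {x : x_1 = 0}, so ||T|| = 122. For any lambda with |lambda| < 122, set r = lambda/122 (|r| < 1); the vector x = (1, r, r^2, ...) is in l^2 and satisfies T x = 122(r, r^2, ...) = lambda x, so lambda is an eigenvalue. On the boundary |lambda| = 122 the geometric series diverges, so no l^2 eigenvector exists, but these lambda lie in the approximate point spectrum. Hence sigma(T) is the closed disk of radius 122 and sigma_p(T) is the open disk.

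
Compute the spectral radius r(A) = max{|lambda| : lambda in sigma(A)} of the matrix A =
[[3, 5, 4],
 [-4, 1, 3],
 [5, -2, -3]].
r(A) = 4

The eigenvalues of A are the roots of its characteristic polynomial. With M = A (coefficients from the trace, the sum of principal 2x2 minors, and det A):
  p(λ) = det(λ I - M) = λ^3 - λ^2 - 3λ - 36.
By the rational root theorem any rational root is an integer divisor of 36. Testing λ = 4: p(4) = 64 - 16 - 12 - 36 = 0, so λ = 4 is a root. Dividing out (λ - 4) leaves p(λ) = (λ - 4)(λ^2 + 3λ + 9). For λ^2 + 3λ + 9 the discriminant is -27. It is negative, so the roots are the complex-conjugate pair λ = -3/2 ± (sqrt(27)/2) i ≈ -1.5 ± 2.5981i. For a conjugate pair the product of the roots equals the constant term, so |λ|^2 = 9 and |λ| = sqrt(9) = 3.
Thus the eigenvalues (to 4 decimals) are -1.5 ± 2.5981i (modulus 3); 4 (modulus 4). The spectral radius is the largest modulus: r(A) = 4. (Cross-check: r(A) ≤ ||A||_2 ≈ 8.2298; equality holds whenever A is normal, though it can also hold for some non-normal A.)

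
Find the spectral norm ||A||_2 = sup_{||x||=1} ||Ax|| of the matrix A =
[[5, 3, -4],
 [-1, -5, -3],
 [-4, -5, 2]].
||A||_2 ≈ 9.9059 (= sqrt(largest eigenvalue of A^T A))

||A||_2 = sigma_max(A) = sqrt(lambda_max(A^T A)). Form the symmetric matrix M = A^T A =
[[42, 40, -25],
 [40, 59, -7],
 [-25, -7, 29]].
Its characteristic polynomial (trace, sum of principal 2x2 minors, determinant of M give the coefficients) is
  p(λ) = det(λ I - M) = λ^3 - 130λ^2 + 3133λ - 529.
No integer candidate from the rational root theorem (±divisors of 529) is a root, so the roots are irrational. The cubic discriminant is Δ = 42096737225 > 0, so there are three distinct real roots. p(0) = -529 and p(1) = 2475 have opposite signs, so a root lies in (0, 1); Newton's method refines it to λ ≈ 0.17. p(31) = 1455 and p(32) = -625 have opposite signs, so a root lies in (31, 32); Newton's method refines it to λ ≈ 31.7031. p(98) = -823 and p(99) = 5807 have opposite signs, so a root lies in (98, 99); Newton's method refines it to λ ≈ 98.1269. Check (Vieta): the three roots sum to 130, matching tr M = 130.
So the eigenvalues of A^T A are ≈ 0.17, 31.7031, 98.1269 (all ≥ 0, as they must be for A^T A). The largest is λ_max ≈ 98.1269, hence ||A||_2 = sqrt(λ_max) ≈ 9.9059.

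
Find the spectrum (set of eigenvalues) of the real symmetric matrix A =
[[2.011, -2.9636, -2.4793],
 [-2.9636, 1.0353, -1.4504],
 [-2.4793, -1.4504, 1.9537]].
sigma(A) ≈ {-3, 3, 5}

A is real symmetric, so its spectrum consists of real eigenvalues. Expanding the characteristic polynomial of the displayed matrix gives
  det(λ I - A) = p(λ) = λ^3 + (-5)λ^2 + (-9)λ + (45).
Solving p(λ) = 0 yields eigenvalues ≈ -3, 3, 5. (A is shown rounded to 4 decimals, so these recover the underlying integer eigenvalues to within that precision.)
Verification: the trace of A = 5 equals the sum of eigenvalues 5, and det(A) ≈ -45.0001 matches the eigenvalue product -45.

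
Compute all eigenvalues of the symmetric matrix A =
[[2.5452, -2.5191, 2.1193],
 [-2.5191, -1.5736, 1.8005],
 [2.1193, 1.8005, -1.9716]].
sigma(A) ≈ {-5, 0, 4}

A is real symmetric, so its spectrum consists of real eigenvalues. Expanding the characteristic polynomial of the displayed matrix gives
  det(λ I - A) = p(λ) = λ^3 + (1)λ^2 + (-20)λ + (0).
Solving p(λ) = 0 yields eigenvalues ≈ -5, 0, 4. (A is shown rounded to 4 decimals, so these recover the underlying integer eigenvalues to within that precision.)
Verification: the trace of A = -1 equals the sum of eigenvalues -1, and det(A) ≈ -0.0001 matches the eigenvalue product 0.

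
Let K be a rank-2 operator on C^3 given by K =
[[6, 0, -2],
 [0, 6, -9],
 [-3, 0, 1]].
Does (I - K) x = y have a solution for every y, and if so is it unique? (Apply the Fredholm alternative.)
(I - K) is invertible (det(I - K) = 30 ≠ 0), so for every y in C^3 the equation (I - K) x = y has a unique solution.

K has rank 2 and factors as K = U V^T = u1 v1^T + u2 v2^T with u1 = (0, -3, 0), v1 = (0, -2, 3), u2 = (2, 0, -1), v2 = (3, 0, -1) (multiplying out reproduces the displayed K). The nonzero eigenvalues of U V^T coincide with those of the 2 x 2 matrix G = V^T U = [[v1·u1, v1·u2], [v2·u1, v2·u2]] = [[6, -3], [0, 7]], and by the Sylvester determinant identity det(I_3 - U V^T) = det(I_2 - V^T U) = det([[-5, 3], [0, -6]]) = (-5)(-6) - (3)(0) = 30. (Direct check: I - K =
[[-5, 0, 2],
 [0, -5, 9],
 [3, 0, 0]]
has determinant 30.) The finite-dimensional Fredholm alternative says: either (I - K) is invertible, or ker(I - K) ≠ {0} and then range(I - K) = ker((I - K)^*)^⊥, with dim ker(I - K) = dim ker((I - K)^*). Since det(I - K) ≠ 0, 1 is not an eigenvalue of K and ker(I - K) = {0}, so we are in the first case: for every y there is a unique x = (I - K)^(-1) y. (Explicitly, by the Woodbury identity, (I - U V^T)^(-1) = I + U (I_2 - G)^(-1) V^T.)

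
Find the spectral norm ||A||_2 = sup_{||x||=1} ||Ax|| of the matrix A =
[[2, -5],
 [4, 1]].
||A||_2 = sqrt((46 + sqrt(180))/2) ≈ 5.4505 (= sqrt(largest eigenvalue of A^T A))

||A||_2 = sigma_max(A) = sqrt(lambda_max(A^T A)). Form the symmetric matrix M = A^T A =
[[20, -6],
 [-6, 26]].
Its characteristic polynomial (trace, determinant of M give the coefficients) is
  p(λ) = det(λ I - M) = λ^2 - 46λ + 484.
For λ^2 - 46λ + 484 the discriminant is 180. It is nonnegative but not a perfect square, so the roots are real and irrational: λ = (46 ± sqrt(180))/2 ≈ 29.7082, 16.2918.
So the eigenvalues of A^T A are ≈ 16.2918, 29.7082 (all ≥ 0, as they must be for A^T A). The largest is λ_max = (46 + sqrt(180))/2 ≈ 29.7082, hence ||A||_2 = sqrt(λ_max) = sqrt((46 + sqrt(180))/2) ≈ 5.4505.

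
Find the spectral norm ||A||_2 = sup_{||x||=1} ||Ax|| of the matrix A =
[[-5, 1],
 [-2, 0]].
||A||_2 = sqrt((30 + sqrt(884))/2) ≈ 5.465 (= sqrt(largest eigenvalue of A^T A))

||A||_2 = sigma_max(A) = sqrt(lambda_max(A^T A)). Form the symmetric matrix M = A^T A =
[[29, -5],
 [-5, 1]].
Its characteristic polynomial (trace, determinant of M give the coefficients) is
  p(λ) = det(λ I - M) = λ^2 - 30λ + 4.
For λ^2 - 30λ + 4 the discriminant is 884. It is nonnegative but not a perfect square, so the roots are real and irrational: λ = (30 ± sqrt(884))/2 ≈ 29.8661, 0.1339.
So the eigenvalues of A^T A are ≈ 0.1339, 29.8661 (all ≥ 0, as they must be for A^T A). The largest is λ_max = (30 + sqrt(884))/2 ≈ 29.8661, hence ||A||_2 = sqrt(λ_max) = sqrt((30 + sqrt(884))/2) ≈ 5.465.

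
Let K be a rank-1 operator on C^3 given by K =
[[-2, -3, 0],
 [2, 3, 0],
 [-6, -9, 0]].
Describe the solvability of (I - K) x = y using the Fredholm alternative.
(I - K) is singular (det(I - K) = 0, i.e. 1 ∈ sigma(K)). (I - K) x = y is solvable iff y ⊥ ker((I - K)^*) = span{(-2, -3, 0)}, i.e. iff -2y_1 - 3y_2 = 0. When solvable, the solutions are x = y + c·(1, -1, 3), c arbitrary (ker(I - K) = span{(1, -1, 3)}, dimension 1).

K has rank 1, so it is an outer product K = u v^T: every row of K is a multiple of one row vector. Reading off the entries, u = (1, -1, 3) and v = (-2, -3, 0) (row i of K equals u_i·v^T). A rank-one matrix u v^T satisfies K u = u (v·u) and kills the (2)-dimensional subspace v^⊥, so its characteristic polynomial is lambda^2 (lambda - v·u) with v·u = tr K = 1. Hence the eigenvalues of I - K are 1 (multiplicity 2) and 1 - (1) = 0, so det(I - K) = 0. (Direct check: I - K =
[[3, 3, 0],
 [-2, -2, 0],
 [6, 9, 1]]
has determinant 0.) So 1 is an eigenvalue of K and (I - K) is not invertible. The finite-dimensional Fredholm alternative says: either (I - K) is invertible, or ker(I - K) ≠ {0} and then range(I - K) = ker((I - K)^*)^⊥, with dim ker(I - K) = dim ker((I - K)^*). We are in the second case, so we need both kernels. Kernel of I - K: (I - K) u = u - u (v·u) = u - u = 0, so ker(I - K) = span{u} = span{(1, -1, 3)} (it is exactly 1-dimensional because rank(I - K) = 2). Kernel of the adjoint: K is real, so (I - K)^* = I - K^T = I - v u^T, and (I - v u^T) v = v - v (u·v) = 0; hence ker((I - K)^*) = span{v} = span{(-2, -3, 0)}. Therefore (I - K) x = y is solvable iff <y, v> = 0, i.e. iff -2y_1 - 3y_2 = 0. When this holds, K y = u (v·y) = 0, so (I - K) y = y and x = y is a particular solution; the full solution set is the line x = y + c·u = y + c·(1, -1, 3), c ∈ C.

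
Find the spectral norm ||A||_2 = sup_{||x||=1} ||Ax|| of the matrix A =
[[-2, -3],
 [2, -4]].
||A||_2 = sqrt((33 + sqrt(305))/2) ≈ 5.0232 (= sqrt(largest eigenvalue of A^T A))

||A||_2 = sigma_max(A) = sqrt(lambda_max(A^T A)). Form the symmetric matrix M = A^T A =
[[8, -2],
 [-2, 25]].
Its characteristic polynomial (trace, determinant of M give the coefficients) is
  p(λ) = det(λ I - M) = λ^2 - 33λ + 196.
For λ^2 - 33λ + 196 the discriminant is 305. It is nonnegative but not a perfect square, so the roots are real and irrational: λ = (33 ± sqrt(305))/2 ≈ 25.2321, 7.7679.
So the eigenvalues of A^T A are ≈ 7.7679, 25.2321 (all ≥ 0, as they must be for A^T A). The largest is λ_max = (33 + sqrt(305))/2 ≈ 25.2321, hence ||A||_2 = sqrt(λ_max) = sqrt((33 + sqrt(305))/2) ≈ 5.0232.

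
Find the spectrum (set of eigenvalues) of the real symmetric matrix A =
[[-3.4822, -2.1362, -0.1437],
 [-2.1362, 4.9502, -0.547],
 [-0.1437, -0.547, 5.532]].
sigma(A) ≈ {-4, 5, 6}

A is real symmetric, so its spectrum consists of real eigenvalues. Expanding the characteristic polynomial of the displayed matrix gives
  det(λ I - A) = p(λ) = λ^3 + (-7)λ^2 + (-14)λ + (119.9989).
Solving p(λ) = 0 yields eigenvalues ≈ -4, 5, 6. (A is shown rounded to 4 decimals, so these recover the underlying integer eigenvalues to within that precision.)
Verification: the trace of A = 7 equals the sum of eigenvalues 7, and det(A) ≈ -119.9989 matches the eigenvalue product -120.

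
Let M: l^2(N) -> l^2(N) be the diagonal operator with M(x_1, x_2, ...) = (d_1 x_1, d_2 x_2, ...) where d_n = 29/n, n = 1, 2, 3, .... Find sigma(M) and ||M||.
sigma(M) = {29/n : n ≥ 1} ∪ {0}; ||M|| = 29

A bounded diagonal operator on l^2 with diagonal entries d_n has spectrum equal to the closure of {d_n : n ≥ 1}: every d_n is an eigenvalue (with eigenvector e_n), so {d_n} ⊂ sigma(M); the spectrum is closed, so its closure is too; and for lambda not in the closure, (M - lambda I) has bounded inverse (the diagonal entries 1/(d_n - lambda) are bounded). For our sequence d_n = 29/n, n = 1, 2, 3, ...:
  - {d_n} = {29/n : n ≥ 1}; the only limit point is 0
  - closure = {29/n : n ≥ 1} ∪ {0}
For the norm: a diagonal operator has ||M|| = sup_n |d_n|. Here d_n = 29/n is positive and decreasing, so sup_n |d_n| = d_1 = 29. So ||M|| = 29.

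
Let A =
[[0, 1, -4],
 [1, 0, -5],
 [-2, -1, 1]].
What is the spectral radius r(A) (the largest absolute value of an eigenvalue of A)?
r(A) ≈ 4.6301

The eigenvalues of A are the roots of its characteristic polynomial. With M = A (coefficients from the trace, the sum of principal 2x2 minors, and det A):
  p(λ) = det(λ I - M) = λ^3 - λ^2 - 14λ - 13.
No integer candidate from the rational root theorem (±divisors of 13) is a root, so the roots are irrational. The cubic discriminant is Δ = 3281 > 0, so there are three distinct real roots. p(-3) = -7 and p(-2) = 3 have opposite signs, so a root lies in (-3, -2); Newton's method refines it to λ ≈ -2.5127. p(-2) = 3 and p(-1) = -1 have opposite signs, so a root lies in (-2, -1); Newton's method refines it to λ ≈ -1.1174. p(4) = -21 and p(5) = 17 have opposite signs, so a root lies in (4, 5); Newton's method refines it to λ ≈ 4.6301. Check (Vieta): the three roots sum to 1, matching tr M = 1.
Thus the eigenvalues (to 4 decimals) are -2.5127 (modulus 2.5127); -1.1174 (modulus 1.1174); 4.6301 (modulus 4.6301). The spectral radius is the largest modulus: r(A) ≈ 4.6301. (Cross-check: r(A) ≤ ||A||_2 ≈ 6.6291; equality holds whenever A is normal, though it can also hold for some non-normal A.)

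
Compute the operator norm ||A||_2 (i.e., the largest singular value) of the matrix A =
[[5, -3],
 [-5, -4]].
||A||_2 = sqrt((75 + sqrt(725))/2) ≈ 7.1388 (= sqrt(largest eigenvalue of A^T A))

||A||_2 = sigma_max(A) = sqrt(lambda_max(A^T A)). Form the symmetric matrix M = A^T A =
[[50, 5],
 [5, 25]].
Its characteristic polynomial (trace, determinant of M give the coefficients) is
  p(λ) = det(λ I - M) = λ^2 - 75λ + 1225.
For λ^2 - 75λ + 1225 the discriminant is 725. It is nonnegative but not a perfect square, so the roots are real and irrational: λ = (75 ± sqrt(725))/2 ≈ 50.9629, 24.0371.
So the eigenvalues of A^T A are ≈ 24.0371, 50.9629 (all ≥ 0, as they must be for A^T A). The largest is λ_max = (75 + sqrt(725))/2 ≈ 50.9629, hence ||A||_2 = sqrt(λ_max) = sqrt((75 + sqrt(725))/2) ≈ 7.1388.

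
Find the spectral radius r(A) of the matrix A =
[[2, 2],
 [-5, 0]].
r(A) = sqrt(10) ≈ 3.1623

The eigenvalues of A are the roots of its characteristic polynomial. With M = A (coefficients from the trace and determinant):
  p(λ) = det(λ I - M) = λ^2 - 2λ + 10.
For λ^2 - 2λ + 10 the discriminant is -36. It is negative, so the roots are the complex-conjugate pair λ = 1 ± (sqrt(36)/2) i ≈ 1 ± 3i. For a conjugate pair the product of the roots equals the constant term, so |λ|^2 = 10 and |λ| = sqrt(10) ≈ 3.1623.
Thus the eigenvalues (to 4 decimals) are 1 ± 3i (modulus 3.1623). The spectral radius is the largest modulus: r(A) = sqrt(10) ≈ 3.1623. (Cross-check: r(A) ≤ ||A||_2 ≈ 5.4428; equality holds whenever A is normal, though it can also hold for some non-normal A.)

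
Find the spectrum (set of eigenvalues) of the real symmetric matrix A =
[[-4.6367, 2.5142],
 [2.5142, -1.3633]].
sigma(A) ≈ {-6, 0}

A is real symmetric, so its spectrum consists of real eigenvalues. Expanding the characteristic polynomial of the displayed matrix gives
  det(λ I - A) = p(λ) = λ^2 + (6)λ + (0).
Solving p(λ) = 0 yields eigenvalues ≈ -6, 0. (A is shown rounded to 4 decimals, so these recover the underlying integer eigenvalues to within that precision.)
Verification: the trace of A = -6 equals the sum of eigenvalues -6, and det(A) ≈ 0.0000 matches the eigenvalue product 0.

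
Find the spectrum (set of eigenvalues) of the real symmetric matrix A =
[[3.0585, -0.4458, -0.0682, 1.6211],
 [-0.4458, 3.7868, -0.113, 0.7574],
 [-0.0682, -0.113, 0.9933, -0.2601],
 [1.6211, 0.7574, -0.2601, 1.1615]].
sigma(A) ≈ {0, 1, 4} (4 with multiplicity 2)

A is real symmetric, so its spectrum consists of real eigenvalues. Expanding the characteristic polynomial of the displayed matrix gives
  det(λ I - A) = p(λ) = λ^4 + (-9)λ^3 + (24)λ^2 + (-16)λ + (0).
Solving p(λ) = 0 yields eigenvalues ≈ 0, 1, 4, 4. (A is shown rounded to 4 decimals, so these recover the underlying integer eigenvalues to within that precision.)
Verification: the trace of A = 9 equals the sum of eigenvalues 9, and det(A) ≈ -0.0002 matches the eigenvalue product 0.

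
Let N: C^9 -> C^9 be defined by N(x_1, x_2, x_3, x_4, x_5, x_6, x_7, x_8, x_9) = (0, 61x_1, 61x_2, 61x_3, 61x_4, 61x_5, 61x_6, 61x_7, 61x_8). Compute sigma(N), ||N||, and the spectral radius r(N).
sigma(N) = {0}; ||N|| = 61; r(N) = 0. (N is nilpotent with N^9 = 0.)

On C^9, N is a strictly lower-triangular matrix with 61 on the subdiagonal and zeros elsewhere, so its characteristic polynomial is lambda^9 and every eigenvalue is 0: sigma(N) = {0}. For the operator norm, N e_i = 61e_{i+1} for i = 1, ..., 8 and N e_9 = 0, so the singular values of N are 61 (with multiplicity 8) and 0; hence ||N|| = 61. The spectral radius r(N) = max|lambda| = 0. Note ||N|| > r(N) — characteristic of non-normal nilpotent operators. Indeed N^9 = 0.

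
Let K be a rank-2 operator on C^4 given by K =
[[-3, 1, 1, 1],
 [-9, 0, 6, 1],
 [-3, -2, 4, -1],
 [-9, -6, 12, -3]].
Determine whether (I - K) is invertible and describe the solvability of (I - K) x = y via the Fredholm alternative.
(I - K) is invertible (det(I - K) = 39 ≠ 0), so for every y in C^4 the equation (I - K) x = y has a unique solution.

K has rank 2 and factors as K = U V^T = u1 v1^T + u2 v2^T with u1 = (-1, -3, -1, -3), v1 = (3, -1, -1, -1), u2 = (0, 1, 1, 3), v2 = (0, -3, 3, -2) (multiplying out reproduces the displayed K). The nonzero eigenvalues of U V^T coincide with those of the 2 x 2 matrix G = V^T U = [[v1·u1, v1·u2], [v2·u1, v2·u2]] = [[4, -5], [12, -6]], and by the Sylvester determinant identity det(I_4 - U V^T) = det(I_2 - V^T U) = det([[-3, 5], [-12, 7]]) = (-3)(7) - (5)(-12) = 39. (Direct check: I - K =
[[4, -1, -1, -1],
 [9, 1, -6, -1],
 [3, 2, -3, 1],
 [9, 6, -12, 4]]
has determinant 39.) The finite-dimensional Fredholm alternative says: either (I - K) is invertible, or ker(I - K) ≠ {0} and then range(I - K) = ker((I - K)^*)^⊥, with dim ker(I - K) = dim ker((I - K)^*). Since det(I - K) ≠ 0, 1 is not an eigenvalue of K and ker(I - K) = {0}, so we are in the first case: for every y there is a unique x = (I - K)^(-1) y. (Explicitly, by the Woodbury identity, (I - U V^T)^(-1) = I + U (I_2 - G)^(-1) V^T.)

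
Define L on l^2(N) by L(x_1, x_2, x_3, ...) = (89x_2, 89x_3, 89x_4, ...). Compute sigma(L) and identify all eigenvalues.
sigma(L) = closed disk {z in C : |z| ≤ 89}; sigma_p(L) = open disk {z in C : |z| < 89}

Note L = 89·V where V is the unit left shift (V x)_k = x_{k+1}; so sigma(L) = 89·sigma(V) and ||L|| = 89||V||. ||L x||^2 = 7921sum_{k≥2} |x_k|^2 ≤ 7921||x||^2, with equality on {x : x_1 = 0}, so ||L|| = 89. For any lambda with |lambda| < 89, set r = lambda/89 (|r| < 1); the vector x = (1, r, r^2, ...) is in l^2 and satisfies L x = 89(r, r^2, ...) = lambda x, so lambda is an eigenvalue. On the boundary |lambda| = 89 the geometric series diverges, so no l^2 eigenvector exists, but these lambda lie in the approximate point spectrum. Hence sigma(L) is the closed disk of radius 89 and sigma_p(L) is the open disk.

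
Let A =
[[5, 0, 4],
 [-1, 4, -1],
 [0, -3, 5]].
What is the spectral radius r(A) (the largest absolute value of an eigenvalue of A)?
r(A) ≈ 7.3797

The eigenvalues of A are the roots of its characteristic polynomial. With M = A (coefficients from the trace, the sum of principal 2x2 minors, and det A):
  p(λ) = det(λ I - M) = λ^3 - 14λ^2 + 62λ - 97.
No integer candidate from the rational root theorem (±divisors of 97) is a root, so the roots are irrational. The cubic discriminant is Δ = -3075 < 0, so there is one real root and a complex-conjugate pair. p(7) = -6 and p(8) = 15 have opposite signs, so a root lies in (7, 8); Newton's method refines it to λ ≈ 7.3797. Dividing out (λ - (7.3797)) leaves approximately λ^2 - 6.6203λ + 13.1442. For λ^2 - 6.6203λ + 13.1442 the discriminant is -8.7483. It is negative, so the remaining roots are the complex-conjugate pair λ ≈ 3.3102 ± 1.4789i. Their product equals the constant term, so |λ|^2 ≈ 13.1442 and |λ| ≈ 3.6255.
Thus the eigenvalues (to 4 decimals) are 7.3797 (modulus 7.3797); 3.3102 ± 1.4789i (modulus 3.6255). The spectral radius is the largest modulus: r(A) ≈ 7.3797. (Cross-check: r(A) ≤ ||A||_2 ≈ 8.0475; equality holds whenever A is normal, though it can also hold for some non-normal A.)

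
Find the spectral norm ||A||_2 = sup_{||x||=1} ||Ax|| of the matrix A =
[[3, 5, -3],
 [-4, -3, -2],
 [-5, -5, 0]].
||A||_2 ≈ 10.3568 (= sqrt(largest eigenvalue of A^T A))

||A||_2 = sigma_max(A) = sqrt(lambda_max(A^T A)). Form the symmetric matrix M = A^T A =
[[50, 52, -1],
 [52, 59, -9],
 [-1, -9, 13]].
Its characteristic polynomial (trace, sum of principal 2x2 minors, determinant of M give the coefficients) is
  p(λ) = det(λ I - M) = λ^3 - 122λ^2 + 1581λ - 25.
No integer candidate from the rational root theorem (±divisors of 25) is a root, so the roots are irrational. The cubic discriminant is Δ = 21301437385 > 0, so there are three distinct real roots. p(0) = -25 and p(1) = 1435 have opposite signs, so a root lies in (0, 1); Newton's method refines it to λ ≈ 0.0158. p(14) = 941 and p(15) = -385 have opposite signs, so a root lies in (14, 15); Newton's method refines it to λ ≈ 14.7215. p(107) = -2593 and p(108) = 7427 have opposite signs, so a root lies in (107, 108); Newton's method refines it to λ ≈ 107.2627. Check (Vieta): the three roots sum to 122, matching tr M = 122.
So the eigenvalues of A^T A are ≈ 0.0158, 14.7215, 107.2627 (all ≥ 0, as they must be for A^T A). The largest is λ_max ≈ 107.2627, hence ||A||_2 = sqrt(λ_max) ≈ 10.3568.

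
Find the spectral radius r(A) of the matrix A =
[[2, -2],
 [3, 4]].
r(A) = sqrt(14) ≈ 3.7417

The eigenvalues of A are the roots of its characteristic polynomial. With M = A (coefficients from the trace and determinant):
  p(λ) = det(λ I - M) = λ^2 - 6λ + 14.
For λ^2 - 6λ + 14 the discriminant is -20. It is negative, so the roots are the complex-conjugate pair λ = 3 ± (sqrt(20)/2) i ≈ 3 ± 2.2361i. For a conjugate pair the product of the roots equals the constant term, so |λ|^2 = 14 and |λ| = sqrt(14) ≈ 3.7417.
Thus the eigenvalues (to 4 decimals) are 3 ± 2.2361i (modulus 3.7417). The spectral radius is the largest modulus: r(A) = sqrt(14) ≈ 3.7417. (Cross-check: r(A) ≤ ||A||_2 ≈ 5.0232; equality holds whenever A is normal, though it can also hold for some non-normal A.)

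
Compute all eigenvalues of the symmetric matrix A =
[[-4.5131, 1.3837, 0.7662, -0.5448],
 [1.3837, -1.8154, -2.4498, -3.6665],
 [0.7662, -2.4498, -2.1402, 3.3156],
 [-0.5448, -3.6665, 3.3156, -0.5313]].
sigma(A) ≈ {-6, -5, -3, 5}

A is real symmetric, so its spectrum consists of real eigenvalues. Expanding the characteristic polynomial of the displayed matrix gives
  det(λ I - A) = p(λ) = λ^4 + (9)λ^3 + (-7)λ^2 + (-224.9972)λ + (-449.9941).
Solving p(λ) = 0 yields eigenvalues ≈ -6, -5, -3, 5. (A is shown rounded to 4 decimals, so these recover the underlying integer eigenvalues to within that precision.)
Verification: the trace of A = -9 equals the sum of eigenvalues -9, and det(A) ≈ -449.9941 matches the eigenvalue product -450.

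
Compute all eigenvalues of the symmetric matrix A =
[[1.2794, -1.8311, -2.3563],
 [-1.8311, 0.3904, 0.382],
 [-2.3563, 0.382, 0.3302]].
sigma(A) ≈ {-2, 0, 4}

A is real symmetric, so its spectrum consists of real eigenvalues. Expanding the characteristic polynomial of the displayed matrix gives
  det(λ I - A) = p(λ) = λ^3 + (-2)λ^2 + (-8)λ + (0).
Solving p(λ) = 0 yields eigenvalues ≈ -2, 0, 4. (A is shown rounded to 4 decimals, so these recover the underlying integer eigenvalues to within that precision.)
Verification: the trace of A = 2 equals the sum of eigenvalues 2, and det(A) ≈ -0.0001 matches the eigenvalue product 0.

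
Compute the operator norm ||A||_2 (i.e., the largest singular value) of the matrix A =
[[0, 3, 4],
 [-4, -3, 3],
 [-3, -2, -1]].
||A||_2 ≈ 6.5058 (= sqrt(largest eigenvalue of A^T A))

||A||_2 = sigma_max(A) = sqrt(lambda_max(A^T A)). Form the symmetric matrix M = A^T A =
[[25, 18, -9],
 [18, 22, 5],
 [-9, 5, 26]].
Its characteristic polynomial (trace, sum of principal 2x2 minors, determinant of M give the coefficients) is
  p(λ) = det(λ I - M) = λ^3 - 73λ^2 + 1342λ - 1849.
No integer candidate from the rational root theorem (±divisors of 1849) is a root, so the roots are irrational. The cubic discriminant is Δ = 220789457 > 0, so there are three distinct real roots. p(1) = -579 and p(2) = 551 have opposite signs, so a root lies in (1, 2); Newton's method refines it to λ ≈ 1.4972. p(29) = 65 and p(30) = -289 have opposite signs, so a root lies in (29, 30); Newton's method refines it to λ ≈ 29.1774. p(42) = -169 and p(43) = 387 have opposite signs, so a root lies in (42, 43); Newton's method refines it to λ ≈ 42.3254. Check (Vieta): the three roots sum to 73, matching tr M = 73.
So the eigenvalues of A^T A are ≈ 1.4972, 29.1774, 42.3254 (all ≥ 0, as they must be for A^T A). The largest is λ_max ≈ 42.3254, hence ||A||_2 = sqrt(λ_max) ≈ 6.5058.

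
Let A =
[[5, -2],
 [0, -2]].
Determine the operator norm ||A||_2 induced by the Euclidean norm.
||A||_2 = sqrt((33 + sqrt(689))/2) ≈ 5.4428 (= sqrt(largest eigenvalue of A^T A))

||A||_2 = sigma_max(A) = sqrt(lambda_max(A^T A)). Form the symmetric matrix M = A^T A =
[[25, -10],
 [-10, 8]].
Its characteristic polynomial (trace, determinant of M give the coefficients) is
  p(λ) = det(λ I - M) = λ^2 - 33λ + 100.
For λ^2 - 33λ + 100 the discriminant is 689. It is nonnegative but not a perfect square, so the roots are real and irrational: λ = (33 ± sqrt(689))/2 ≈ 29.6244, 3.3756.
So the eigenvalues of A^T A are ≈ 3.3756, 29.6244 (all ≥ 0, as they must be for A^T A). The largest is λ_max = (33 + sqrt(689))/2 ≈ 29.6244, hence ||A||_2 = sqrt(λ_max) = sqrt((33 + sqrt(689))/2) ≈ 5.4428.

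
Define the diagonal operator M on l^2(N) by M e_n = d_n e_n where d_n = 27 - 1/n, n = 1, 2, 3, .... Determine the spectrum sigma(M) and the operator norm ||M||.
sigma(M) = {27 - 1/n : n ≥ 1} ∪ {27}; ||M|| = 27

A bounded diagonal operator on l^2 with diagonal entries d_n has spectrum equal to the closure of {d_n : n ≥ 1}: every d_n is an eigenvalue (with eigenvector e_n), so {d_n} ⊂ sigma(M); the spectrum is closed, so its closure is too; and for lambda not in the closure, (M - lambda I) has bounded inverse (the diagonal entries 1/(d_n - lambda) are bounded). For our sequence d_n = 27 - 1/n, n = 1, 2, 3, ...:
  - {d_n} = {27 - 1/n : n ≥ 1}; the only limit point is 27
  - closure = {27 - 1/n : n ≥ 1} ∪ {27}
For the norm: a diagonal operator has ||M|| = sup_n |d_n|. Here d_n = 27 - 1/n increases monotonically from d_1 = 26 toward 27, with all terms in [26, 27); so sup_n |d_n| = 27 (the supremum is the limit, not attained). So ||M|| = 27.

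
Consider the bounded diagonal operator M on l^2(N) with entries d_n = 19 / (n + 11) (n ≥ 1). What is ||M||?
||M|| = 19/12 (attained at n = 1)

For M diagonal, ||M|| = sup_n |d_n| = sup_n 19/(n + 11). This is positive and strictly decreasing in n, so the supremum is attained at n = 1: d_1 = 19/(1 + 11) = 19/12. Hence ||M|| = 19/12.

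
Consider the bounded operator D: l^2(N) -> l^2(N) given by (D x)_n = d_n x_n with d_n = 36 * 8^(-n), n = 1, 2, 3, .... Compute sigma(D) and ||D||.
sigma(D) = {36 * 8^(-n) : n ≥ 1} ∪ {0}; ||D|| = 9/2

A bounded diagonal operator on l^2 with diagonal entries d_n has spectrum equal to the closure of {d_n : n ≥ 1}: every d_n is an eigenvalue (with eigenvector e_n), so {d_n} ⊂ sigma(D); the spectrum is closed, so its closure is too; and for lambda not in the closure, (D - lambda I) has bounded inverse (the diagonal entries 1/(d_n - lambda) are bounded). For our sequence d_n = 36 * 8^(-n), n = 1, 2, 3, ...:
  - {d_n} = {36 * 8^(-n) : n ≥ 1}; the only limit point is 0
  - closure = {36 * 8^(-n) : n ≥ 1} ∪ {0}
For the norm: a diagonal operator has ||D|| = sup_n |d_n|. Here d_n = 36 * 8^(-n) is positive and decreasing, so sup_n |d_n| = d_1 = 36/8 = 9/2. So ||D|| = 9/2.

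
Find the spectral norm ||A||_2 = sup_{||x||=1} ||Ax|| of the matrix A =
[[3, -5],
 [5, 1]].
||A||_2 = sqrt((60 + sqrt(464))/2) ≈ 6.3852 (= sqrt(largest eigenvalue of A^T A))

||A||_2 = sigma_max(A) = sqrt(lambda_max(A^T A)). Form the symmetric matrix M = A^T A =
[[34, -10],
 [-10, 26]].
Its characteristic polynomial (trace, determinant of M give the coefficients) is
  p(λ) = det(λ I - M) = λ^2 - 60λ + 784.
For λ^2 - 60λ + 784 the discriminant is 464. It is nonnegative but not a perfect square, so the roots are real and irrational: λ = (60 ± sqrt(464))/2 ≈ 40.7703, 19.2297.
So the eigenvalues of A^T A are ≈ 19.2297, 40.7703 (all ≥ 0, as they must be for A^T A). The largest is λ_max = (60 + sqrt(464))/2 ≈ 40.7703, hence ||A||_2 = sqrt(λ_max) = sqrt((60 + sqrt(464))/2) ≈ 6.3852.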